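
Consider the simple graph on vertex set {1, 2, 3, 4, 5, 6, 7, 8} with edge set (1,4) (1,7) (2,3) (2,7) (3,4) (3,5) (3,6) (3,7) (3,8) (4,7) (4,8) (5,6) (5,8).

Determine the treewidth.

2

A width-2 tree decomposition is:
Bags: B1 = {3, 4, 8}  B2 = {3, 5, 8}  B3 = {3, 5, 6}  B4 = {3, 4, 7}  B5 = {1, 4, 7}  B6 = {2, 3, 7}
Tree: B1–B2, B2–B3, B1–B4, B4–B5, B4–B6
Every bag has size at most 3, so the width is 3 − 1 = 2 and tw(G) ≤ 2. On the other hand G contains the 3-clique {1, 4, 7}. A clique must lie in a single bag of any decomposition, so no decomposition can have width below 2. Therefore the treewidth is 2.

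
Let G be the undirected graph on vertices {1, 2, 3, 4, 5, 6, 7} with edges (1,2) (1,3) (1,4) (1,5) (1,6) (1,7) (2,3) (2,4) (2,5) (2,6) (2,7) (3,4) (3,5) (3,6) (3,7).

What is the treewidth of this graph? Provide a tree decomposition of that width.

The largest bag has 4 vertices, giving width 3; this decomposition certifies tw(G) ≤ 3. Conversely, {1, 2, 3, 4} is a clique of size 4, and the vertices of any clique must share a bag in every tree decomposition; so some bag has ≥ 4 vertices and tw(G) ≥ 3. Combining the bounds, tw(G) = 3.

Treewidth 3.
One optimal decomposition is:
Bags: B1 = {1, 2, 3, 7}  B2 = {1, 2, 3, 4}  B3 = {1, 2, 3, 5}  B4 = {1, 2, 3, 6}
Tree: B1–B2, B1–B3, B1–B4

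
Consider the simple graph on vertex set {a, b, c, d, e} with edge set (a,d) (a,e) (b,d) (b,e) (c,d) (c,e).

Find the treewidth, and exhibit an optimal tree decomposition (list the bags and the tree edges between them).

Each bag holds 3 vertices, so the decomposition has width 2, which upper-bounds the treewidth. The edges c–e–a–d–c form a cycle, so G is not a tree and its treewidth is at least 2. Combining the bounds, tw(G) = 2.

Treewidth 2.
Bags: B1 = {c, d, e}  B2 = {a, d, e}  B3 = {b, d, e}
Tree: B1–B2, B2–B3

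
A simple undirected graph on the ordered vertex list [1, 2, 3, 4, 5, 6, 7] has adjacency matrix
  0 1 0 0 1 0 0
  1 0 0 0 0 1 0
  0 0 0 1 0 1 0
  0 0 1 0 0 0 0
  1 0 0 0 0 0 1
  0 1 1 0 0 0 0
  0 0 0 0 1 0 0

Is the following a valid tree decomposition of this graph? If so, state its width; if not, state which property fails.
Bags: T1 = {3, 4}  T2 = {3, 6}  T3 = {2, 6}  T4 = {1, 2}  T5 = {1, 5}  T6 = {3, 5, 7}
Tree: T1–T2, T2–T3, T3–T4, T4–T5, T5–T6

A tree decomposition must satisfy three properties: every vertex lies in some bag; for every edge, both endpoints lie together in some bag; and for every vertex, the bags containing it form a connected subtree. Here bags containing vertex 3 are not connected in the tree, so the decomposition is invalid.

No — bags containing vertex 3 are not connected in the tree.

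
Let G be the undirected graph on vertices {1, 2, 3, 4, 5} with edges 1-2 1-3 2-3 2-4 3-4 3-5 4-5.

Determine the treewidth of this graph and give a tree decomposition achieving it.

Treewidth 2.
One optimal decomposition is:
Bags: B1 = {2, 3, 4}  B2 = {1, 2, 3}  B3 = {3, 4, 5}
Tree: B1–B2, B1–B3

Each bag holds 3 vertices, so the decomposition has width 2, which upper-bounds the treewidth. On the other hand G contains the 3-clique {1, 2, 3}. A clique must lie in a single bag of any decomposition, so no decomposition can have width below 2. Hence tw(G) = 2 exactly.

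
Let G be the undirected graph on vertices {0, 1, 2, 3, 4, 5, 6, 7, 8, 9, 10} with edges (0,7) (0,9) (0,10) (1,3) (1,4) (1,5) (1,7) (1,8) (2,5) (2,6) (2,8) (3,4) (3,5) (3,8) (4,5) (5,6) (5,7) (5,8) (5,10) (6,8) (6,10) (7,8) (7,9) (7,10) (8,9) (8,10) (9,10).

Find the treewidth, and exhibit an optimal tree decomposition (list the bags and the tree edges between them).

Treewidth 3.
One such decomposition:
Bags: B1 = {1, 5, 7, 8}  B2 = {5, 7, 8, 10}  B3 = {5, 6, 8, 10}  B4 = {2, 5, 6, 8}  B5 = {7, 8, 9, 10}  B6 = {1, 3, 5, 8}  B7 = {1, 3, 4, 5}  B8 = {0, 7, 9, 10}
Tree: B1–B2, B2–B3, B3–B4, B2–B5, B1–B6, B6–B7, B5–B8

The largest bag has 4 vertices, giving width 3; this decomposition certifies tw(G) ≤ 3. For the lower bound, the 4 vertices {0, 7, 9, 10} are pairwise adjacent, and any tree decomposition puts a clique entirely inside one bag — forcing width ≥ 3. Combining the bounds, tw(G) = 3.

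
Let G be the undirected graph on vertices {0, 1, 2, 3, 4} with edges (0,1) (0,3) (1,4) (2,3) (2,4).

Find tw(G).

A width-2 tree decomposition is:
Bags: B1 = {0, 1, 4}  B2 = {0, 3, 4}  B3 = {2, 3, 4}
Tree: B1–B2, B2–B3
Every bag has size at most 3, so the width is 3 − 1 = 2 and tw(G) ≤ 2. Since 4–1–0–3–2–4 is a cycle in G, G is not acyclic. Forests are exactly the graphs of treewidth ≤ 1, so tw(G) ≥ 2. Hence tw(G) = 2 exactly.

2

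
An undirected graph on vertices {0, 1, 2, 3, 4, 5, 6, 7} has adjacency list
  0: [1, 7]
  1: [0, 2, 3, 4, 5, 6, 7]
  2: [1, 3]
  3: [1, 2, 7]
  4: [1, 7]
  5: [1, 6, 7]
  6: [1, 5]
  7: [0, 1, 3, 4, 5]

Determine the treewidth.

2

A width-2 tree decomposition is:
Bags: B1 = {1, 5, 6}  B2 = {1, 5, 7}  B3 = {1, 3, 7}  B4 = {1, 4, 7}  B5 = {0, 1, 7}  B6 = {1, 2, 3}
Tree: B1–B2, B2–B3, B3–B4, B4–B5, B3–B6
Every bag has size at most 3, so the width is 3 − 1 = 2 and tw(G) ≤ 2. For the lower bound, the 3 vertices {1, 2, 3} are pairwise adjacent, and any tree decomposition puts a clique entirely inside one bag — forcing width ≥ 2. Combining the bounds, tw(G) = 2.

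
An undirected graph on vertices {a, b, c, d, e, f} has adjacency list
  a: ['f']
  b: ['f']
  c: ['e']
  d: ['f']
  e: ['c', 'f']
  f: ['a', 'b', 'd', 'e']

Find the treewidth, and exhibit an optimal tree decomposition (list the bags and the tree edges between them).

The largest bag has 2 vertices, giving width 1; this decomposition certifies tw(G) ≤ 1. Any graph with an edge has treewidth ≥ 1, and G has the edge f–b. Hence tw(G) = 1 exactly.

Treewidth 1.
One optimal decomposition is:
Bags: B1 = {b, f}  B2 = {e, f}  B3 = {d, f}  B4 = {a, f}  B5 = {c, e}
Tree: B1–B2, B1–B3, B1–B4, B2–B5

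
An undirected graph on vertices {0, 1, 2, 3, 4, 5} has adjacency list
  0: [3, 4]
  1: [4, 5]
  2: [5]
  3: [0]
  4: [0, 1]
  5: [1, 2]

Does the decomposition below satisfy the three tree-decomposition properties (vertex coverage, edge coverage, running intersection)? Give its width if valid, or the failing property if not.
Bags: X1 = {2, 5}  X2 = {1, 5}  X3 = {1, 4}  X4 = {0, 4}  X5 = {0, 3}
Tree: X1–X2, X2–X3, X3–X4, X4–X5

Vertex coverage: the bags together contain {0, 1, 2, 3, 4, 5}, the full vertex set. Edge coverage: each edge of G has both endpoints in at least one bag. Running intersection: for every vertex, the bags containing it form a connected subtree. All three properties hold, so this is a valid tree decomposition of width max|bag| − 1 = 1, and hence tw(G) ≤ 1.

Yes; width 1.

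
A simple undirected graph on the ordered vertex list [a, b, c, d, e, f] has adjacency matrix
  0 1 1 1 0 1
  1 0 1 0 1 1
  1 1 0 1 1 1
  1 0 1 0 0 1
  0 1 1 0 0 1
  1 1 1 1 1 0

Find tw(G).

A width-3 tree decomposition is:
Bags: B1 = {a, c, d, f}  B2 = {a, b, c, f}  B3 = {b, c, e, f}
Tree: B1–B2, B2–B3
Every bag has size at most 4, so the width is 4 − 1 = 3 and tw(G) ≤ 3. On the other hand G contains the 4-clique {b, c, e, f}. A clique must lie in a single bag of any decomposition, so no decomposition can have width below 3. Therefore the treewidth is 3.

3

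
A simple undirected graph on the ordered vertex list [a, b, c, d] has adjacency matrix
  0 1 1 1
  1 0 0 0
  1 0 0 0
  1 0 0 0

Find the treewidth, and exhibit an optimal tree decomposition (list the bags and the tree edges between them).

Treewidth 1.
One optimal decomposition is:
Bags: B1 = {a, d}  B2 = {a, b}  B3 = {a, c}
Tree: B1–B2, B2–B3

Each bag holds 2 vertices, so the decomposition has width 1, which upper-bounds the treewidth. Any graph with an edge has treewidth ≥ 1, and G has the edge d–a. Combining the bounds, tw(G) = 1.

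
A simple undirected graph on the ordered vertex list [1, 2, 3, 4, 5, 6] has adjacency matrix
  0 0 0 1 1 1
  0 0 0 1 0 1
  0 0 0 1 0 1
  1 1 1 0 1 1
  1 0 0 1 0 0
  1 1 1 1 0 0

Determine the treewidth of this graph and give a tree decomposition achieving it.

Treewidth 2.
One such decomposition:
Bags: B1 = {2, 4, 6}  B2 = {1, 4, 6}  B3 = {3, 4, 6}  B4 = {1, 4, 5}
Tree: B1–B2, B2–B3, B2–B4

Every bag has size at most 3, so the width is 3 − 1 = 2 and tw(G) ≤ 2. Conversely, {1, 4, 5} is a clique of size 3, and the vertices of any clique must share a bag in every tree decomposition; so some bag has ≥ 3 vertices and tw(G) ≥ 2. Therefore the treewidth is 2.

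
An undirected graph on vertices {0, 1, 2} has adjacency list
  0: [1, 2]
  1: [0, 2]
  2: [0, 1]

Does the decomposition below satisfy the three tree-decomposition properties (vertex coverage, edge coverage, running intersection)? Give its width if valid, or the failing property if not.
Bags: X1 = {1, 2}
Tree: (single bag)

No — vertex 0 appears in no bag.

A tree decomposition must satisfy three properties: every vertex lies in some bag; for every edge, both endpoints lie together in some bag; and for every vertex, the bags containing it form a connected subtree. Here vertex 0 appears in no bag, so the decomposition is invalid.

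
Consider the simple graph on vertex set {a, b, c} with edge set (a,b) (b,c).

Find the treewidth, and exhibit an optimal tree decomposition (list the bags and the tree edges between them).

Treewidth 1.
One optimal decomposition is:
Bags: B1 = {b, c}  B2 = {a, b}
Tree: B1–B2

The largest bag has 2 vertices, giving width 1; this decomposition certifies tw(G) ≤ 1. Since G has at least one edge (e.g. b–c), it is not an edgeless graph, so tw(G) ≥ 1. Therefore the treewidth is 1.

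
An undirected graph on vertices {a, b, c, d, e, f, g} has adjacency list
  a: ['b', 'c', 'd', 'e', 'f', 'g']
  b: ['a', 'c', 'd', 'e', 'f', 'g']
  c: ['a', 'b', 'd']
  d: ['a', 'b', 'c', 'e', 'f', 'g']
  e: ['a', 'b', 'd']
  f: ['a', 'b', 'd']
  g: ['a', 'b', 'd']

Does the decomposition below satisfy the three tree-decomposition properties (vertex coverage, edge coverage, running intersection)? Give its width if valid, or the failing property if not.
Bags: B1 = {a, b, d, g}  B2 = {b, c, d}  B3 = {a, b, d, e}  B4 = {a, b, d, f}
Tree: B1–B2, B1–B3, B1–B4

No — edge (a,c) lies in no bag.

A tree decomposition must satisfy three properties: every vertex lies in some bag; for every edge, both endpoints lie together in some bag; and for every vertex, the bags containing it form a connected subtree. Here edge (a,c) lies in no bag, so the decomposition is invalid.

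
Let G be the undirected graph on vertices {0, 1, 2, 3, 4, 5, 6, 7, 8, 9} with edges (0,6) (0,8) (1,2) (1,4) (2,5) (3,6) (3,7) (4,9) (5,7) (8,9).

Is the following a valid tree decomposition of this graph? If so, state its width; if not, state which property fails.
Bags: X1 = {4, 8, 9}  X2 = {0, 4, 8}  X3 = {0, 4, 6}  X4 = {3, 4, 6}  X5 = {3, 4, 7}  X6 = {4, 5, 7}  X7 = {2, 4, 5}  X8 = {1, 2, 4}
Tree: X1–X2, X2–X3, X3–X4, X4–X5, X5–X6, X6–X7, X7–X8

Yes; width 2.

Every vertex of G appears in some bag (union = {0, 1, 2, 3, 4, 5, 6, 7, 8, 9}); every edge is covered by a bag; and for each vertex v the set of bags containing v is connected in the bag tree. The decomposition is therefore valid. The largest bag has 3 vertices, so the width is 2.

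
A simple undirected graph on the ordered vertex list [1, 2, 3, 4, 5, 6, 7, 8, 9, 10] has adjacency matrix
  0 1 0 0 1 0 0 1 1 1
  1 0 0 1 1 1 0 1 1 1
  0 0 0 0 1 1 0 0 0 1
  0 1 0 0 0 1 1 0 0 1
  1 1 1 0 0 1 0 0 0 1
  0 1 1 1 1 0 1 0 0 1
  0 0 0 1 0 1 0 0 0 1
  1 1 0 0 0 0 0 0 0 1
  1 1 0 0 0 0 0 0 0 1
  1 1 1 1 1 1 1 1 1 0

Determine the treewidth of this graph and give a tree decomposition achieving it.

Treewidth 3.
One optimal decomposition is:
Bags: B1 = {1, 2, 5, 10}  B2 = {2, 5, 6, 10}  B3 = {3, 5, 6, 10}  B4 = {2, 4, 6, 10}  B5 = {4, 6, 7, 10}  B6 = {1, 2, 8, 10}  B7 = {1, 2, 9, 10}
Tree: B1–B2, B2–B3, B2–B4, B4–B5, B1–B6, B1–B7

Every bag has size at most 4, so the width is 4 − 1 = 3 and tw(G) ≤ 3. Conversely, {1, 2, 8, 10} is a clique of size 4, and the vertices of any clique must share a bag in every tree decomposition; so some bag has ≥ 4 vertices and tw(G) ≥ 3. Combining the bounds, tw(G) = 3.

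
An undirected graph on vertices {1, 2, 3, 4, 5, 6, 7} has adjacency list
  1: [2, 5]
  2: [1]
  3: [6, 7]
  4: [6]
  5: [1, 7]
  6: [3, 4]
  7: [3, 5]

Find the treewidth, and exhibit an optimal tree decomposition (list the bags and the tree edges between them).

Every bag has size at most 2, so the width is 2 − 1 = 1 and tw(G) ≤ 1. G has an edge, so its treewidth is at least 1. The upper and lower bounds meet at 1, so that is the treewidth.

Treewidth 1.
One such decomposition:
Bags: B1 = {1, 2}  B2 = {1, 5}  B3 = {5, 7}  B4 = {3, 7}  B5 = {3, 6}  B6 = {4, 6}
Tree: B1–B2, B2–B3, B3–B4, B4–B5, B5–B6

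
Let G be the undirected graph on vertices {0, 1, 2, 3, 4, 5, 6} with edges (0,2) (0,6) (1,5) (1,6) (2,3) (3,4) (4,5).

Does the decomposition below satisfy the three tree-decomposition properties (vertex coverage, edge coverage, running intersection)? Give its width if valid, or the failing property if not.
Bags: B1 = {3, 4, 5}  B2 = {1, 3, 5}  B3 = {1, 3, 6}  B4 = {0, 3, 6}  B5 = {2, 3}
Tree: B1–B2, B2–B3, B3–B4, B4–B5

A tree decomposition must satisfy three properties: every vertex lies in some bag; for every edge, both endpoints lie together in some bag; and for every vertex, the bags containing it form a connected subtree. Here edge (0,2) lies in no bag, so the decomposition is invalid.

No — edge (0,2) lies in no bag.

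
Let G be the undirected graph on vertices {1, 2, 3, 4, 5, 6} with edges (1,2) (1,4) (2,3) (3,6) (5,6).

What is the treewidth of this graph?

1

A width-1 tree decomposition is:
Bags: B1 = {5, 6}  B2 = {3, 6}  B3 = {2, 3}  B4 = {1, 2}  B5 = {1, 4}
Tree: B1–B2, B2–B3, B3–B4, B4–B5
The largest bag has 2 vertices, giving width 1; this decomposition certifies tw(G) ≤ 1. Any graph with an edge has treewidth ≥ 1, and G has the edge 5–6. The upper and lower bounds meet at 1, so that is the treewidth.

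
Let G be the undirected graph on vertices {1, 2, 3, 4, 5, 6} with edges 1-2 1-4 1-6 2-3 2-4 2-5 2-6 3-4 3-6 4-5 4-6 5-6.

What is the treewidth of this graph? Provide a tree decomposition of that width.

The largest bag has 4 vertices, giving width 3; this decomposition certifies tw(G) ≤ 3. On the other hand G contains the 4-clique {1, 2, 4, 6}. A clique must lie in a single bag of any decomposition, so no decomposition can have width below 3. Combining the bounds, tw(G) = 3.

Treewidth 3.
One such decomposition:
Bags: B1 = {2, 4, 5, 6}  B2 = {2, 3, 4, 6}  B3 = {1, 2, 4, 6}
Tree: B1–B2, B2–B3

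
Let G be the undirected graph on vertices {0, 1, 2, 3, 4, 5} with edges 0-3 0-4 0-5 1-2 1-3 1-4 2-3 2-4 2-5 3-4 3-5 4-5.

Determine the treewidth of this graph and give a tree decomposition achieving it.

Every bag has size at most 4, so the width is 4 − 1 = 3 and tw(G) ≤ 3. For the lower bound, the 4 vertices {0, 3, 4, 5} are pairwise adjacent, and any tree decomposition puts a clique entirely inside one bag — forcing width ≥ 3. Therefore the treewidth is 3.

Treewidth 3.
One optimal decomposition is:
Bags: B1 = {1, 2, 3, 4}  B2 = {2, 3, 4, 5}  B3 = {0, 3, 4, 5}
Tree: B1–B2, B2–B3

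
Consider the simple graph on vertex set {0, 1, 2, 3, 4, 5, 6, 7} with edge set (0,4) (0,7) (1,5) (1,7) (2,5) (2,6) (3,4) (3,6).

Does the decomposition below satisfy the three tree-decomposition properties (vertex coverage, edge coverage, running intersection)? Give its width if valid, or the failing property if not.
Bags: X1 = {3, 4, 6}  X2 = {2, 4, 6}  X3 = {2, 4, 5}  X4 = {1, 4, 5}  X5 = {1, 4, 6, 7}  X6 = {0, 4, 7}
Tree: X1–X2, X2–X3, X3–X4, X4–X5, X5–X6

A tree decomposition must satisfy three properties: every vertex lies in some bag; for every edge, both endpoints lie together in some bag; and for every vertex, the bags containing it form a connected subtree. Here bags containing vertex 6 are not connected in the tree, so the decomposition is invalid.

No — bags containing vertex 6 are not connected in the tree.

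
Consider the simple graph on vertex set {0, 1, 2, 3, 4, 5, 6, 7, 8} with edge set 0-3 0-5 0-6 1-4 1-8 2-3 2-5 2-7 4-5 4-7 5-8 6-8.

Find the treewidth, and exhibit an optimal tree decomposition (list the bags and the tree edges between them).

Treewidth 3.
One such decomposition:
Bags: B1 = {0, 2, 3, 7}  B2 = {0, 2, 5, 7}  B3 = {0, 4, 5, 7}  B4 = {0, 4, 5, 6}  B5 = {4, 5, 6, 8}  B6 = {1, 4, 6, 8}
Tree: B1–B2, B2–B3, B3–B4, B4–B5, B5–B6

Every bag has size at most 4, so the width is 4 − 1 = 3 and tw(G) ≤ 3. For the lower bound: the 4 vertex sets {2,3,7}, {0}, {5}, {1,4,6,8} are disjoint, each induces a connected subgraph, and every pair is joined by at least one edge of G. Contracting each set to a single vertex therefore yields K_{4} as a minor, and since treewidth is minor-monotone, tw(G) ≥ tw(K_{4}) = 3. The upper and lower bounds meet at 3, so that is the treewidth.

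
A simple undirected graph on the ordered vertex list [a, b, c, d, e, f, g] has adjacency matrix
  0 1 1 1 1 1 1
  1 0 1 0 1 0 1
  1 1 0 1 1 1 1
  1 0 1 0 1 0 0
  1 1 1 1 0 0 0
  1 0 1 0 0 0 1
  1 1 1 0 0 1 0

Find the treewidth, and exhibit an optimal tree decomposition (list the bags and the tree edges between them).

Each bag holds 4 vertices, so the decomposition has width 3, which upper-bounds the treewidth. Conversely, {a, c, d, e} is a clique of size 4, and the vertices of any clique must share a bag in every tree decomposition; so some bag has ≥ 4 vertices and tw(G) ≥ 3. Combining the bounds, tw(G) = 3.

Treewidth 3.
One optimal decomposition is:
Bags: B1 = {a, b, c, e}  B2 = {a, b, c, g}  B3 = {a, c, d, e}  B4 = {a, c, f, g}
Tree: B1–B2, B1–B3, B2–B4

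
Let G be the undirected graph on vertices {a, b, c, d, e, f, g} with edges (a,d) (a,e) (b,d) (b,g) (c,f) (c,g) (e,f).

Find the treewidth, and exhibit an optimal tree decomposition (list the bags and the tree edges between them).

Each bag holds 3 vertices, so the decomposition has width 2, which upper-bounds the treewidth. The edges f–c–g–b–d–a–e–f form a cycle, so G is not a tree and its treewidth is at least 2. Hence tw(G) = 2 exactly.

Treewidth 2.
Bags: B1 = {c, f, g}  B2 = {b, f, g}  B3 = {b, d, f}  B4 = {a, d, f}  B5 = {a, e, f}
Tree: B1–B2, B2–B3, B3–B4, B4–B5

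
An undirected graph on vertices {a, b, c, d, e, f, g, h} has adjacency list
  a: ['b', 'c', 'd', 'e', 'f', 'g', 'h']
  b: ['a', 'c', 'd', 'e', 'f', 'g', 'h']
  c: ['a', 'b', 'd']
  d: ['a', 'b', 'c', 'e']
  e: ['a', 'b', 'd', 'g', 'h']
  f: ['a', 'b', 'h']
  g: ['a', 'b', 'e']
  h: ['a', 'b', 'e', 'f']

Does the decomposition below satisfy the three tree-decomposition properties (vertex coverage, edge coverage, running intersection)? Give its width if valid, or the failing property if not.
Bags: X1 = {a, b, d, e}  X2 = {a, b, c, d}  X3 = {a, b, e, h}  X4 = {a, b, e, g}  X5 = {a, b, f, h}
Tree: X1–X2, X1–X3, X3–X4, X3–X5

Yes; width 3.

Vertex coverage: the bags together contain {a, b, c, d, e, f, g, h}, the full vertex set. Edge coverage: each edge of G has both endpoints in at least one bag. Running intersection: for every vertex, the bags containing it form a connected subtree. All three properties hold, so this is a valid tree decomposition of width max|bag| − 1 = 3, and hence tw(G) ≤ 3.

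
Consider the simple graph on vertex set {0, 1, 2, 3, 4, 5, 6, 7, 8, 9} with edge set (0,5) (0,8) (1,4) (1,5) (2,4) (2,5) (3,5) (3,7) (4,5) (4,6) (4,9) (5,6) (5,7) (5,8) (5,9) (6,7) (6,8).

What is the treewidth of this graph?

A width-2 tree decomposition is:
Bags: B1 = {4, 5, 6}  B2 = {5, 6, 8}  B3 = {1, 4, 5}  B4 = {5, 6, 7}  B5 = {2, 4, 5}  B6 = {0, 5, 8}  B7 = {3, 5, 7}  B8 = {4, 5, 9}
Tree: B1–B2, B1–B3, B2–B4, B1–B5, B2–B6, B4–B7, B5–B8
Each bag holds 3 vertices, so the decomposition has width 2, which upper-bounds the treewidth. On the other hand G contains the 3-clique {0, 5, 8}. A clique must lie in a single bag of any decomposition, so no decomposition can have width below 2. Hence tw(G) = 2 exactly.

2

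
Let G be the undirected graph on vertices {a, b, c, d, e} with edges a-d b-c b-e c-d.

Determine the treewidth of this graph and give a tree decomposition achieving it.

Treewidth 1.
One optimal decomposition is:
Bags: B1 = {c, d}  B2 = {b, c}  B3 = {a, d}  B4 = {b, e}
Tree: B1–B2, B1–B3, B2–B4

Every bag has size at most 2, so the width is 2 − 1 = 1 and tw(G) ≤ 1. Since G has at least one edge (e.g. d–c), it is not an edgeless graph, so tw(G) ≥ 1. Combining the bounds, tw(G) = 1.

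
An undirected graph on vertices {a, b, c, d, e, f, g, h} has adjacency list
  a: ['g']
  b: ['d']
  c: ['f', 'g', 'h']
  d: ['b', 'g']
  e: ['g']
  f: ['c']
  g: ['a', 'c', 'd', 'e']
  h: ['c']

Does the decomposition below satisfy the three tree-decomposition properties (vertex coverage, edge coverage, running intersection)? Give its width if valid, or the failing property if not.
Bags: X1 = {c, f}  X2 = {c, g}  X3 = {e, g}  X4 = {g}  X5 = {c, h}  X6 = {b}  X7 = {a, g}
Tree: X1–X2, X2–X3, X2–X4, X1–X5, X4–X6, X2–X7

No — vertex d appears in no bag.

A tree decomposition must satisfy three properties: every vertex lies in some bag; for every edge, both endpoints lie together in some bag; and for every vertex, the bags containing it form a connected subtree. Here vertex d appears in no bag, so the decomposition is invalid.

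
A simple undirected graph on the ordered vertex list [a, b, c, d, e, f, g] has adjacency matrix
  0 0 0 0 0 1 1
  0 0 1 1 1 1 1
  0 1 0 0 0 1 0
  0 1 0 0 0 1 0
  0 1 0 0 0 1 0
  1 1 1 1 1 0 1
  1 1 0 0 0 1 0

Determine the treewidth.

2

A width-2 tree decomposition is:
Bags: B1 = {b, f, g}  B2 = {a, f, g}  B3 = {b, d, f}  B4 = {b, c, f}  B5 = {b, e, f}
Tree: B1–B2, B1–B3, B3–B4, B4–B5
Each bag holds 3 vertices, so the decomposition has width 2, which upper-bounds the treewidth. On the other hand G contains the 3-clique {a, f, g}. A clique must lie in a single bag of any decomposition, so no decomposition can have width below 2. The upper and lower bounds meet at 2, so that is the treewidth.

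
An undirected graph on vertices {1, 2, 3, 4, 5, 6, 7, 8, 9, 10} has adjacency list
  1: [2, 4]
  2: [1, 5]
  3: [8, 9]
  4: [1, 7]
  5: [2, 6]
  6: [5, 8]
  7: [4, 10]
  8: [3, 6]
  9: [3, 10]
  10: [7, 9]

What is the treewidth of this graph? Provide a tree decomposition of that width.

Treewidth 2.
One such decomposition:
Bags: B1 = {3, 8, 9}  B2 = {8, 9, 10}  B3 = {7, 8, 10}  B4 = {4, 7, 8}  B5 = {1, 4, 8}  B6 = {1, 2, 8}  B7 = {2, 5, 8}  B8 = {5, 6, 8}
Tree: B1–B2, B2–B3, B3–B4, B4–B5, B5–B6, B6–B7, B7–B8

Each bag holds 3 vertices, so the decomposition has width 2, which upper-bounds the treewidth. For the lower bound, G contains the cycle 8–3–9–10–7–4–1–2–5–6–8, so G is not a forest; only forests have treewidth ≤ 1, hence tw(G) ≥ 2. The upper and lower bounds meet at 2, so that is the treewidth.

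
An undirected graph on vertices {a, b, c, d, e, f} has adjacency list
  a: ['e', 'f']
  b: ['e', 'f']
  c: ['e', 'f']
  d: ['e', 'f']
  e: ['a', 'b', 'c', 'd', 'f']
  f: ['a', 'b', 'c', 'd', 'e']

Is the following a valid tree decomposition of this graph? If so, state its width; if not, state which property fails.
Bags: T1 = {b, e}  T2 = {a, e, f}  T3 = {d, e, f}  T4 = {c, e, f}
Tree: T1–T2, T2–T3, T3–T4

A tree decomposition must satisfy three properties: every vertex lies in some bag; for every edge, both endpoints lie together in some bag; and for every vertex, the bags containing it form a connected subtree. Here edge (f,b) lies in no bag, so the decomposition is invalid.

No — edge (f,b) lies in no bag.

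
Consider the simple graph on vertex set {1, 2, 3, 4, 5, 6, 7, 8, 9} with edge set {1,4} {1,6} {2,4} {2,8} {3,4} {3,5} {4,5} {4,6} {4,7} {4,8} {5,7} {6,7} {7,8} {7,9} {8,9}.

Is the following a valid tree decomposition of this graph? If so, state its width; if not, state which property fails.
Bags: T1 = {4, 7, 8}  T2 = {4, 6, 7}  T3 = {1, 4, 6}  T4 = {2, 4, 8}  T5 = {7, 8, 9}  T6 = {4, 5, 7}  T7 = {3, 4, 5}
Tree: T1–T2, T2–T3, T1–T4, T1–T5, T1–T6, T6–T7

Yes; width 2.

Vertex coverage: the bags together contain {1, 2, 3, 4, 5, 6, 7, 8, 9}, the full vertex set. Edge coverage: each edge of G has both endpoints in at least one bag. Running intersection: for every vertex, the bags containing it form a connected subtree. All three properties hold, so this is a valid tree decomposition of width max|bag| − 1 = 2, and hence tw(G) ≤ 2.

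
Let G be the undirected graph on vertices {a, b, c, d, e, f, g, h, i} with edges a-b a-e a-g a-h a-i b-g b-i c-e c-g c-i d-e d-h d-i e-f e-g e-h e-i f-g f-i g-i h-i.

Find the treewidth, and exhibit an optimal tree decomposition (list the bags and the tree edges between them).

Treewidth 3.
One optimal decomposition is:
Bags: B1 = {e, f, g, i}  B2 = {c, e, g, i}  B3 = {a, e, g, i}  B4 = {a, b, g, i}  B5 = {a, e, h, i}  B6 = {d, e, h, i}
Tree: B1–B2, B1–B3, B3–B4, B3–B5, B5–B6

The largest bag has 4 vertices, giving width 3; this decomposition certifies tw(G) ≤ 3. Conversely, {d, e, h, i} is a clique of size 4, and the vertices of any clique must share a bag in every tree decomposition; so some bag has ≥ 4 vertices and tw(G) ≥ 3. Combining the bounds, tw(G) = 3.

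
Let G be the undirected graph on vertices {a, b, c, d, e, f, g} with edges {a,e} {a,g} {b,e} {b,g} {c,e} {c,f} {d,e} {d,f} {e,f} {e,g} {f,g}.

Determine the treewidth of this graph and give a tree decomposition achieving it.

Every bag has size at most 3, so the width is 3 − 1 = 2 and tw(G) ≤ 2. Conversely, {a, e, g} is a clique of size 3, and the vertices of any clique must share a bag in every tree decomposition; so some bag has ≥ 3 vertices and tw(G) ≥ 2. Hence tw(G) = 2 exactly.

Treewidth 2.
One optimal decomposition is:
Bags: B1 = {d, e, f}  B2 = {e, f, g}  B3 = {a, e, g}  B4 = {c, e, f}  B5 = {b, e, g}
Tree: B1–B2, B2–B3, B1–B4, B2–B5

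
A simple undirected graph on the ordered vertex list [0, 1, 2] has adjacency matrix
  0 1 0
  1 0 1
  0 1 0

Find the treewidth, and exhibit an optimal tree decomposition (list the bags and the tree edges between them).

Treewidth 1.
One such decomposition:
Bags: B1 = {1, 2}  B2 = {0, 1}
Tree: B1–B2

The largest bag has 2 vertices, giving width 1; this decomposition certifies tw(G) ≤ 1. Any graph with an edge has treewidth ≥ 1, and G has the edge 1–2. Combining the bounds, tw(G) = 1.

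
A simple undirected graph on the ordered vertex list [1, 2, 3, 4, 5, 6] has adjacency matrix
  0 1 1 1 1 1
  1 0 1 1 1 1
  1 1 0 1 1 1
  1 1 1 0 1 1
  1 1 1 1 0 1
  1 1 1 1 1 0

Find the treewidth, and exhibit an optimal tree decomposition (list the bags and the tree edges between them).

With just one bag of size 6, the width is 6 − 1 = 5, so tw(G) ≤ 5. For the lower bound, the 6 vertices {1, 2, 3, 4, 5, 6} are pairwise adjacent, and any tree decomposition puts a clique entirely inside one bag — forcing width ≥ 5. Hence tw(G) = 5 exactly.

Treewidth 5.
One such decomposition:
Bags: B1 = {1, 2, 3, 4, 5, 6}
Tree: (single bag)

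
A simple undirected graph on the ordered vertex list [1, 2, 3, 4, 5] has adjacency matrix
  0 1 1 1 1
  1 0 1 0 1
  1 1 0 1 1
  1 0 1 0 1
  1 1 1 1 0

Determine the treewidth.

A width-3 tree decomposition is:
Bags: B1 = {1, 3, 4, 5}  B2 = {1, 2, 3, 5}
Tree: B1–B2
Each bag holds 4 vertices, so the decomposition has width 3, which upper-bounds the treewidth. Conversely, {1, 2, 3, 5} is a clique of size 4, and the vertices of any clique must share a bag in every tree decomposition; so some bag has ≥ 4 vertices and tw(G) ≥ 3. Combining the bounds, tw(G) = 3.

3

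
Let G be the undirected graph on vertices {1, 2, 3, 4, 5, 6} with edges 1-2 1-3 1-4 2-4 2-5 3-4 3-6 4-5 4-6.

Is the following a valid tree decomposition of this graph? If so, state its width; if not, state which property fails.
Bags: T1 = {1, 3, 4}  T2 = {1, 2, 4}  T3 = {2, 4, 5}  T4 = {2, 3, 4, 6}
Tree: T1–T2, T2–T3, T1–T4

A tree decomposition must satisfy three properties: every vertex lies in some bag; for every edge, both endpoints lie together in some bag; and for every vertex, the bags containing it form a connected subtree. Here bags containing vertex 2 are not connected in the tree, so the decomposition is invalid.

No — bags containing vertex 2 are not connected in the tree.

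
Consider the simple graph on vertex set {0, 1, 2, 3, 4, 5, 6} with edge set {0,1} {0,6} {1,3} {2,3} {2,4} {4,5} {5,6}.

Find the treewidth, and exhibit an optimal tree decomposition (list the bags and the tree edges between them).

Treewidth 2.
Bags: B1 = {4, 5, 6}  B2 = {0, 4, 6}  B3 = {0, 1, 4}  B4 = {1, 3, 4}  B5 = {2, 3, 4}
Tree: B1–B2, B2–B3, B3–B4, B4–B5

The largest bag has 3 vertices, giving width 2; this decomposition certifies tw(G) ≤ 2. The edges 4–5–6–0–1–3–2–4 form a cycle, so G is not a tree and its treewidth is at least 2. Combining the bounds, tw(G) = 2.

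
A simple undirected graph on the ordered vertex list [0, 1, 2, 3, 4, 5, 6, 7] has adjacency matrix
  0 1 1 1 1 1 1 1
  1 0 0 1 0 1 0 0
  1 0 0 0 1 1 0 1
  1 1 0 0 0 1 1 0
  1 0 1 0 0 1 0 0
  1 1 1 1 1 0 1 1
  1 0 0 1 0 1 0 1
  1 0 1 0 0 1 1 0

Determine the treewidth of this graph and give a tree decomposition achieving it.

Treewidth 3.
One such decomposition:
Bags: B1 = {0, 3, 5, 6}  B2 = {0, 5, 6, 7}  B3 = {0, 2, 5, 7}  B4 = {0, 2, 4, 5}  B5 = {0, 1, 3, 5}
Tree: B1–B2, B2–B3, B3–B4, B1–B5

Every bag has size at most 4, so the width is 4 − 1 = 3 and tw(G) ≤ 3. For the lower bound, the 4 vertices {0, 1, 3, 5} are pairwise adjacent, and any tree decomposition puts a clique entirely inside one bag — forcing width ≥ 3. Hence tw(G) = 3 exactly.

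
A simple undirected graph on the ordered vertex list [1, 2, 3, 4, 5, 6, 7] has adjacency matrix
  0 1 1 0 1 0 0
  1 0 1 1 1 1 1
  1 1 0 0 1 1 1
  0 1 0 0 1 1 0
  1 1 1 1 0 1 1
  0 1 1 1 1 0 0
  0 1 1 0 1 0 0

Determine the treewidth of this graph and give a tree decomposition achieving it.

Treewidth 3.
One such decomposition:
Bags: B1 = {2, 3, 5, 6}  B2 = {2, 4, 5, 6}  B3 = {2, 3, 5, 7}  B4 = {1, 2, 3, 5}
Tree: B1–B2, B1–B3, B1–B4

The largest bag has 4 vertices, giving width 3; this decomposition certifies tw(G) ≤ 3. On the other hand G contains the 4-clique {1, 2, 3, 5}. A clique must lie in a single bag of any decomposition, so no decomposition can have width below 3. Combining the bounds, tw(G) = 3.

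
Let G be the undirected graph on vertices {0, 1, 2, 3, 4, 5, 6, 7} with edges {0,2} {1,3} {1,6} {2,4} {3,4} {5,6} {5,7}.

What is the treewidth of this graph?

A width-1 tree decomposition is:
Bags: B1 = {5, 7}  B2 = {5, 6}  B3 = {1, 6}  B4 = {1, 3}  B5 = {3, 4}  B6 = {2, 4}  B7 = {0, 2}
Tree: B1–B2, B2–B3, B3–B4, B4–B5, B5–B6, B6–B7
The largest bag has 2 vertices, giving width 1; this decomposition certifies tw(G) ≤ 1. G has an edge, so its treewidth is at least 1. The upper and lower bounds meet at 1, so that is the treewidth.

1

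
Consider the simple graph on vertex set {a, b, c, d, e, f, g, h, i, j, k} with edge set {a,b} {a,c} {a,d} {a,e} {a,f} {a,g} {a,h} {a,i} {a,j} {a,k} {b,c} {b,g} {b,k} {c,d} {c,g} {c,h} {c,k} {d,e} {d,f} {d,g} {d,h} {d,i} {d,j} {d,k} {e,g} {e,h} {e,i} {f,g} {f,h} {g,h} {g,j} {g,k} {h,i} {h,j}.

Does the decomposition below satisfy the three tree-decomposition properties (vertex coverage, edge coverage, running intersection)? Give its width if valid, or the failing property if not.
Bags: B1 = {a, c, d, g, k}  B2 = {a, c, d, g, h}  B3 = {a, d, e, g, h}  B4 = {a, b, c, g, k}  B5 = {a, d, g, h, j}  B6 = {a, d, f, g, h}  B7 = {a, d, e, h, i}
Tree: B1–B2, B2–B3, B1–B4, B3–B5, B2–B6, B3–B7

Yes; width 4.

Vertex coverage: the bags together contain {a, b, c, d, e, f, g, h, i, j, k}, the full vertex set. Edge coverage: each edge of G has both endpoints in at least one bag. Running intersection: for every vertex, the bags containing it form a connected subtree. All three properties hold, so this is a valid tree decomposition of width max|bag| − 1 = 4, and hence tw(G) ≤ 4.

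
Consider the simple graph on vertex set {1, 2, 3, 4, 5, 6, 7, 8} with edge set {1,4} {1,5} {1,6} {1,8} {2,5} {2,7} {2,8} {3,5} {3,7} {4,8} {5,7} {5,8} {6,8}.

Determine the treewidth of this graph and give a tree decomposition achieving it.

Every bag has size at most 3, so the width is 3 − 1 = 2 and tw(G) ≤ 2. On the other hand G contains the 3-clique {1, 4, 8}. A clique must lie in a single bag of any decomposition, so no decomposition can have width below 2. Combining the bounds, tw(G) = 2.

Treewidth 2.
Bags: B1 = {1, 5, 8}  B2 = {2, 5, 8}  B3 = {2, 5, 7}  B4 = {1, 4, 8}  B5 = {3, 5, 7}  B6 = {1, 6, 8}
Tree: B1–B2, B2–B3, B1–B4, B3–B5, B4–B6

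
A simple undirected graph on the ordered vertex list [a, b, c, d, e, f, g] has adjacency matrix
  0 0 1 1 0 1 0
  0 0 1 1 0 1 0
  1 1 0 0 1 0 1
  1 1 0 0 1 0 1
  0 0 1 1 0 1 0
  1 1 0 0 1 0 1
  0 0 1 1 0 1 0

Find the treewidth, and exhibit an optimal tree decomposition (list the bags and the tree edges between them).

Every bag has size at most 4, so the width is 4 − 1 = 3 and tw(G) ≤ 3. For the lower bound: the 4 vertex sets {a,f}, {b,c}, {d}, {e} are disjoint, each induces a connected subgraph, and every pair is joined by at least one edge of G. Contracting each set to a single vertex therefore yields K_{4} as a minor, and since treewidth is minor-monotone, tw(G) ≥ tw(K_{4}) = 3. Hence tw(G) = 3 exactly.

Treewidth 3.
One such decomposition:
Bags: B1 = {a, c, d, f}  B2 = {b, c, d, f}  B3 = {c, d, e, f}  B4 = {c, d, f, g}
Tree: B1–B2, B2–B3, B3–B4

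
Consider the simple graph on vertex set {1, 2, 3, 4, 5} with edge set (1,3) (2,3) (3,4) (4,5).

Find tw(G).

1

A width-1 tree decomposition is:
Bags: B1 = {3, 4}  B2 = {4, 5}  B3 = {1, 3}  B4 = {2, 3}
Tree: B1–B2, B1–B3, B1–B4
Each bag holds 2 vertices, so the decomposition has width 1, which upper-bounds the treewidth. Since G has at least one edge (e.g. 3–4), it is not an edgeless graph, so tw(G) ≥ 1. Therefore the treewidth is 1.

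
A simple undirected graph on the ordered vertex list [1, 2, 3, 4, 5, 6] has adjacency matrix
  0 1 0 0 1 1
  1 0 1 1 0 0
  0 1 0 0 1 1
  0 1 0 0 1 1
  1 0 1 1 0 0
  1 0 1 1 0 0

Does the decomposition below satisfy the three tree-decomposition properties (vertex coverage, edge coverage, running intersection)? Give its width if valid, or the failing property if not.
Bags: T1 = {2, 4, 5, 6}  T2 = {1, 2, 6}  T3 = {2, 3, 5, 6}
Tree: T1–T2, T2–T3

No — edge (5,1) lies in no bag.

A tree decomposition must satisfy three properties: every vertex lies in some bag; for every edge, both endpoints lie together in some bag; and for every vertex, the bags containing it form a connected subtree. Here edge (5,1) lies in no bag, so the decomposition is invalid.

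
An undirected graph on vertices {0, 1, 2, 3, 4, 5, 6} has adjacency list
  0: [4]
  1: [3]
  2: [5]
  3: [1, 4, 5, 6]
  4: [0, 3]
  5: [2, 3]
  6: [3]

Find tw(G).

1

A width-1 tree decomposition is:
Bags: B1 = {3, 6}  B2 = {3, 4}  B3 = {1, 3}  B4 = {0, 4}  B5 = {3, 5}  B6 = {2, 5}
Tree: B1–B2, B1–B3, B2–B4, B2–B5, B5–B6
Each bag holds 2 vertices, so the decomposition has width 1, which upper-bounds the treewidth. Any graph with an edge has treewidth ≥ 1, and G has the edge 3–6. Therefore the treewidth is 1.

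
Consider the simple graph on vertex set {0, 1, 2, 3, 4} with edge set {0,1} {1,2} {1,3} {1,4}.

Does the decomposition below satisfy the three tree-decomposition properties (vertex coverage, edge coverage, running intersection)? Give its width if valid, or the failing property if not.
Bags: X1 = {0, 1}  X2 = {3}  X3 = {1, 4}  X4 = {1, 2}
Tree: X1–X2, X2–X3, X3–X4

A tree decomposition must satisfy three properties: every vertex lies in some bag; for every edge, both endpoints lie together in some bag; and for every vertex, the bags containing it form a connected subtree. Here edge (1,3) lies in no bag, so the decomposition is invalid.

No — edge (1,3) lies in no bag.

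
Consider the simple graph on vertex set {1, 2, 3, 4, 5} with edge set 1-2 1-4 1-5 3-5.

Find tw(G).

1

A width-1 tree decomposition is:
Bags: B1 = {1, 5}  B2 = {1, 2}  B3 = {1, 4}  B4 = {3, 5}
Tree: B1–B2, B1–B3, B1–B4
Each bag holds 2 vertices, so the decomposition has width 1, which upper-bounds the treewidth. Since G has at least one edge (e.g. 5–1), it is not an edgeless graph, so tw(G) ≥ 1. Hence tw(G) = 1 exactly.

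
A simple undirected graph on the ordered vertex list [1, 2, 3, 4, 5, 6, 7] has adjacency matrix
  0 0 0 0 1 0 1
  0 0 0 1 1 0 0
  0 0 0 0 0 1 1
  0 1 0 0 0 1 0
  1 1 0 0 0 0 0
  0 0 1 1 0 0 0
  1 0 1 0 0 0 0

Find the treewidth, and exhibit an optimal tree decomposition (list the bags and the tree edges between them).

Each bag holds 3 vertices, so the decomposition has width 2, which upper-bounds the treewidth. For the lower bound, G contains the cycle 7–3–6–4–2–5–1–7, so G is not a forest; only forests have treewidth ≤ 1, hence tw(G) ≥ 2. Hence tw(G) = 2 exactly.

Treewidth 2.
One optimal decomposition is:
Bags: B1 = {3, 6, 7}  B2 = {4, 6, 7}  B3 = {2, 4, 7}  B4 = {2, 5, 7}  B5 = {1, 5, 7}
Tree: B1–B2, B2–B3, B3–B4, B4–B5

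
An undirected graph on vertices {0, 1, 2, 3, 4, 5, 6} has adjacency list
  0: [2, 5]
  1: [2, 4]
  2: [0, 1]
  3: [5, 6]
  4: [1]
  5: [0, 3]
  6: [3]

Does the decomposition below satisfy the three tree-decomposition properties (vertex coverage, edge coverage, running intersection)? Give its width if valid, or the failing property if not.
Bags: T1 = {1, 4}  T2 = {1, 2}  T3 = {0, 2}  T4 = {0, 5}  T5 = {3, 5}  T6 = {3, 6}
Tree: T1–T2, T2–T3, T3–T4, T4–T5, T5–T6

Every vertex of G appears in some bag (union = {0, 1, 2, 3, 4, 5, 6}); every edge is covered by a bag; and for each vertex v the set of bags containing v is connected in the bag tree. The decomposition is therefore valid. The largest bag has 2 vertices, so the width is 1.

Yes; width 1.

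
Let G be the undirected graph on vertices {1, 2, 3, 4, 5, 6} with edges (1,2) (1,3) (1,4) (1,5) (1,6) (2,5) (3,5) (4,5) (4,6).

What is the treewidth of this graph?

2

A width-2 tree decomposition is:
Bags: B1 = {1, 2, 5}  B2 = {1, 4, 5}  B3 = {1, 4, 6}  B4 = {1, 3, 5}
Tree: B1–B2, B2–B3, B2–B4
The largest bag has 3 vertices, giving width 2; this decomposition certifies tw(G) ≤ 2. On the other hand G contains the 3-clique {1, 2, 5}. A clique must lie in a single bag of any decomposition, so no decomposition can have width below 2. Combining the bounds, tw(G) = 2.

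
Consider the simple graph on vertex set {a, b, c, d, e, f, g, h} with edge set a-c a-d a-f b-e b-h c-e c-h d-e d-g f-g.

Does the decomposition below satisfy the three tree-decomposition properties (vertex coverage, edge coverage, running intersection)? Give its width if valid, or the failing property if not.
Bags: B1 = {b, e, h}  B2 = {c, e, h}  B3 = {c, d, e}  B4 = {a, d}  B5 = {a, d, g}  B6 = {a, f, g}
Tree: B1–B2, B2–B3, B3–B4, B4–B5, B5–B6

No — edge (c,a) lies in no bag.

A tree decomposition must satisfy three properties: every vertex lies in some bag; for every edge, both endpoints lie together in some bag; and for every vertex, the bags containing it form a connected subtree. Here edge (c,a) lies in no bag, so the decomposition is invalid.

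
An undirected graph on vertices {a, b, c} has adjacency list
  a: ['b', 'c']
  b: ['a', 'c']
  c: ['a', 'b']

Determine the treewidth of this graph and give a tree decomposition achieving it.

Treewidth 2.
Bags: B1 = {a, b, c}
Tree: (single bag)

With just one bag of size 3, the width is 3 − 1 = 2, so tw(G) ≤ 2. For the lower bound, the 3 vertices {a, b, c} are pairwise adjacent, and any tree decomposition puts a clique entirely inside one bag — forcing width ≥ 2. The upper and lower bounds meet at 2, so that is the treewidth.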